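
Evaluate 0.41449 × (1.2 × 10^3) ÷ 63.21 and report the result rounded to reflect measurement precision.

7.9

0.41449 × (1.2 × 10^3) ÷ 63.21 = 7.86881822496…
Multiplication/division keeps the fewest significant figures: 0.41449 → 5 s.f., 1.2 × 10^3 → 2 s.f., 63.21 → 4 s.f.; limit is 2.
Rounded to 2 significant figures: 7.9.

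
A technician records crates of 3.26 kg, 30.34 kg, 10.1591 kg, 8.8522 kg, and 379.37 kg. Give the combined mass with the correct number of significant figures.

431.98 kg

3.26 kg + 30.34 kg + 10.1591 kg + 8.8522 kg + 379.37 kg = 431.9813 kg.
Addition/subtraction keeps the fewest decimal places: 3.26 → 2 decimal places, 30.34 → 2 decimal places, 10.1591 → 4 decimal places, 8.8522 → 4 decimal places, 379.37 → 2 decimal places; limit is 2.
Rounded to 2 decimal places: 431.98 kg.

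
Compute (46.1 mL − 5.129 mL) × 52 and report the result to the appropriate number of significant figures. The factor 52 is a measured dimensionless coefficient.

46.1 mL − 5.129 mL = 40.971 mL; the difference is limited to 1 decimal place (3 s.f.).
Carrying full precision, 40.971 × 52 = 2130.492 mL; 52 has 2 s.f., so the result keeps min(3, 2) = 2 s.f.
Rounded to 2 significant figures: 2.1 × 10³ mL.

2.1 × 10³ mL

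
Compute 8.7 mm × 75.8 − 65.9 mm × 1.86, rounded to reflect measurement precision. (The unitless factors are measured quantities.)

5.4 × 10^2 mm

8.7 × 75.8 = 659.46 → 6.6 × 10^2 mm (2 s.f., last digit at the 10^1 place).
65.9 × 1.86 = 122.574 → 123 mm (3 s.f., last digit at the 10^0 place).
Difference: 536.886 mm; keep the coarser place, 10^1.
Result: 5.4 × 10^2 mm.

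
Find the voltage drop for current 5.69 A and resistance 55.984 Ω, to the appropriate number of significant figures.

319 V

voltage drop = 5.69 A × 55.984 Ω = 318.54896 V.
5.69 has 3 significant figures; 55.984 has 5.
Division/multiplication keeps the fewest: 3 significant figures.
Rounded: 319 V.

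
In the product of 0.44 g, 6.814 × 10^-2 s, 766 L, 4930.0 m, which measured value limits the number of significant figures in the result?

0.44 g

0.44 g → 2 s.f.; 6.814 × 10^-2 s → 4 s.f.; 766 L → 3 s.f.; 4930.0 m → 5 s.f.
The fewest is 2 significant figures, from 0.44 g.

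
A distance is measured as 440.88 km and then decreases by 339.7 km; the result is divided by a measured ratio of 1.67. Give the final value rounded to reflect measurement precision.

60.6 km

440.88 km − 339.7 km = 101.18 km; the difference is limited to 1 decimal place (4 s.f.).
Carrying full precision, 101.18 ÷ 1.67 = 60.5868263473… km; 1.67 has 3 s.f., so the result keeps min(4, 3) = 3 s.f.
Rounded to 3 significant figures: 60.6 km.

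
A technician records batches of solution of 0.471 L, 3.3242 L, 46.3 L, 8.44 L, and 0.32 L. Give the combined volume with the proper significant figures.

0.471 L + 3.3242 L + 46.3 L + 8.44 L + 0.32 L = 58.8552 L.
Addition/subtraction keeps the fewest decimal places: 0.471 → 3 decimal places, 3.3242 → 4 decimal places, 46.3 → 1 decimal place, 8.44 → 2 decimal places, 0.32 → 2 decimal places; limit is 1.
Rounded to 1 decimal place: 58.9 L.

58.9 L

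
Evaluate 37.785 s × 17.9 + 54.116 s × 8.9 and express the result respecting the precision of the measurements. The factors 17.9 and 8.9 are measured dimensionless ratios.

37.785 × 17.9 = 676.3515 → 676 s (3 s.f., last digit at the 10^0 place).
54.116 × 8.9 = 481.6324 → 4.8 × 10^2 s (2 s.f., last digit at the 10^1 place).
Sum: 1157.9839 s; keep the coarser place, 10^1.
Result: 1.16 × 10^3 s.

1.16 × 10^3 s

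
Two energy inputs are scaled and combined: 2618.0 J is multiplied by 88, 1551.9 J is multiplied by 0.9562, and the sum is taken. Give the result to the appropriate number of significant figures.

2.3 × 10⁵ J

2618.0 × 88 = 230384 → 2.3 × 10⁵ J (2 s.f., last digit at the 10^4 place).
1551.9 × 0.9562 = 1483.92678 → 1484 J (4 s.f., last digit at the 10^0 place).
Sum: 231867.92678 J; keep the coarser place, 10^4.
Result: 2.3 × 10⁵ J.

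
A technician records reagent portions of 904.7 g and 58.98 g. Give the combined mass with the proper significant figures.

904.7 g + 58.98 g = 963.68 g.
Addition/subtraction keeps the fewest decimal places: 904.7 → 1 decimal place, 58.98 → 2 decimal places; limit is 1.
Rounded to 1 decimal place: 963.7 g.

963.7 g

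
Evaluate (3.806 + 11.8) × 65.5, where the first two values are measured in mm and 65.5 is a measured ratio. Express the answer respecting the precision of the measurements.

1.02 × 10^3 mm

3.806 mm + 11.8 mm = 15.606 mm; the sum is limited to 1 decimal place (3 s.f.).
Carrying full precision, 15.606 × 65.5 = 1022.193 mm; 65.5 has 3 s.f., so the result keeps min(3, 3) = 3 s.f.
Rounded to 3 significant figures: 1.02 × 10^3 mm.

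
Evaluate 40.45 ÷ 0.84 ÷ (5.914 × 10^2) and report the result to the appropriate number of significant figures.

40.45 ÷ 0.84 ÷ (5.914 × 10^2) = 0.0814250285843…
Multiplication/division keeps the fewest significant figures: 40.45 → 4 s.f., 0.84 → 2 s.f., 5.914 × 10^2 → 4 s.f.; limit is 2.
Rounded to 2 significant figures: 0.081.

0.081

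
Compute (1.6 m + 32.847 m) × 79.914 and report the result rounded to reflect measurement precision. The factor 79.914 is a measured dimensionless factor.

2.75 × 10^3 m

1.6 m + 32.847 m = 34.447 m; the sum is limited to 1 decimal place (3 s.f.).
Carrying full precision, 34.447 × 79.914 = 2752.797558 m; 79.914 has 5 s.f., so the result keeps min(3, 5) = 3 s.f.
Rounded to 3 significant figures: 2.75 × 10^3 m.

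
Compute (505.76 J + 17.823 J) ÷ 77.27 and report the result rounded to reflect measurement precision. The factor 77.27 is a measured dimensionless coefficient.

505.76 J + 17.823 J = 523.583 J; the sum is limited to 2 decimal places (5 s.f.).
Carrying full precision, 523.583 ÷ 77.27 = 6.77601915362… J; 77.27 has 4 s.f., so the result keeps min(5, 4) = 4 s.f.
Rounded to 4 significant figures: 6.776 J.

6.776 J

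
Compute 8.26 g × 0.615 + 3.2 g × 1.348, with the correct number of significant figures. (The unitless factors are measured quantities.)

9.4 g

8.26 × 0.615 = 5.0799 → 5.08 g (3 s.f., last digit at the 10^-2 place).
3.2 × 1.348 = 4.3136 → 4.3 g (2 s.f., last digit at the 10^-1 place).
Sum: 9.3935 g; keep the coarser place, 10^-1.
Result: 9.4 g.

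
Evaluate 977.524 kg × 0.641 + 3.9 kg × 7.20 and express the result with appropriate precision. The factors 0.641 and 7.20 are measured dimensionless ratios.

655 kg

977.524 × 0.641 = 626.592884 → 627 kg (3 s.f., last digit at the 10^0 place).
3.9 × 7.20 = 28.08 → 28 kg (2 s.f., last digit at the 10^0 place).
Sum: 654.672884 kg; keep the coarser place, 10^0.
Result: 655 kg.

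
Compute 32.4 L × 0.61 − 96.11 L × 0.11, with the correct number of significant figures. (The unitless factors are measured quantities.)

32.4 × 0.61 = 19.764 → 20. L (2 s.f., last digit at the 10^0 place).
96.11 × 0.11 = 10.5721 → 11 L (2 s.f., last digit at the 10^0 place).
Difference: 9.1919 L; keep the coarser place, 10^0.
Result: 9 L.

9 L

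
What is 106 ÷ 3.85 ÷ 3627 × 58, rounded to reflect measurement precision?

106 ÷ 3.85 ÷ 3627 × 58 = 0.440276569309…
Multiplication/division keeps the fewest significant figures: 106 → 3 s.f., 3.85 → 3 s.f., 3627 → 4 s.f., 58 → 2 s.f.; limit is 2.
Rounded to 2 significant figures: 0.44.

0.44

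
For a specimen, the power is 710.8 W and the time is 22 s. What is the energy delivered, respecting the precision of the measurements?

1.6 × 10⁴ J

energy delivered = 710.8 W × 22 s = 15637.6 J.
710.8 has 4 significant figures; 22 has 2.
Division/multiplication keeps the fewest: 2 significant figures.
Rounded: 1.6 × 10⁴ J.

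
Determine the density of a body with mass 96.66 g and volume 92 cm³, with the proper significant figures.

1.1 g/cm³

density = 96.66 g ÷ 92 cm³ = 1.05065217391… g/cm³.
96.66 has 4 significant figures; 92 has 2.
Division/multiplication keeps the fewest: 2 significant figures.
Rounded: 1.1 g/cm³.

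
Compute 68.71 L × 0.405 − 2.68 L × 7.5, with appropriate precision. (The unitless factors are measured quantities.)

68.71 × 0.405 = 27.82755 → 27.8 L (3 s.f., last digit at the 10^-1 place).
2.68 × 7.5 = 20.1 → 20. L (2 s.f., last digit at the 10^0 place).
Difference: 7.72755 L; keep the coarser place, 10^0.
Result: 8 L.

8 L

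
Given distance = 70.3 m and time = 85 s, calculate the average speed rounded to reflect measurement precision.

average speed = 70.3 m ÷ 85 s = 0.827058823529… m/s.
70.3 has 3 significant figures; 85 has 2.
Division/multiplication keeps the fewest: 2 significant figures.
Rounded: 8.3 × 10^-1 m/s.

8.3 × 10^-1 m/s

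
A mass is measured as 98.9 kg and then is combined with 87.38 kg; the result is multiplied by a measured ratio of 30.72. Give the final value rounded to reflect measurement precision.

5723 kg

98.9 kg + 87.38 kg = 186.28 kg; the sum is limited to 1 decimal place (4 s.f.).
Carrying full precision, 186.28 × 30.72 = 5722.5216 kg; 30.72 has 4 s.f., so the result keeps min(4, 4) = 4 s.f.
Rounded to 4 significant figures: 5723 kg.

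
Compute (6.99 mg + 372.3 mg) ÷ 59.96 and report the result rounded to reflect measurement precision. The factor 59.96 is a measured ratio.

6.99 mg + 372.3 mg = 379.29 mg; the sum is limited to 1 decimal place (4 s.f.).
Carrying full precision, 379.29 ÷ 59.96 = 6.32571714476… mg; 59.96 has 4 s.f., so the result keeps min(4, 4) = 4 s.f.
Rounded to 4 significant figures: 6.326 mg.

6.326 mg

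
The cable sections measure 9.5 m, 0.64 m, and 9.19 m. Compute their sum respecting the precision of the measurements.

9.5 m + 0.64 m + 9.19 m = 19.33 m.
Addition/subtraction keeps the fewest decimal places: 9.5 → 1 decimal place, 0.64 → 2 decimal places, 9.19 → 2 decimal places; limit is 1.
Rounded to 1 decimal place: 19.3 m.

19.3 m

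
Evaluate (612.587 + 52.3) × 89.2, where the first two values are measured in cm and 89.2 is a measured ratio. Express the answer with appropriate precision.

612.587 cm + 52.3 cm = 664.887 cm; the sum is limited to 1 decimal place (4 s.f.).
Carrying full precision, 664.887 × 89.2 = 59307.9204 cm; 89.2 has 3 s.f., so the result keeps min(4, 3) = 3 s.f.
Rounded to 3 significant figures: 5.93 × 10^4 cm.

5.93 × 10^4 cm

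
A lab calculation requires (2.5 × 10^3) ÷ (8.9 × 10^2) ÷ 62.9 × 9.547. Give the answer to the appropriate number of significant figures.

(2.5 × 10^3) ÷ (8.9 × 10^2) ÷ 62.9 × 9.547 = 0.426350011611…
Multiplication/division keeps the fewest significant figures: 2.5 × 10^3 → 2 s.f., 8.9 × 10^2 → 2 s.f., 62.9 → 3 s.f., 9.547 → 4 s.f.; limit is 2.
Rounded to 2 significant figures: 0.43.

0.43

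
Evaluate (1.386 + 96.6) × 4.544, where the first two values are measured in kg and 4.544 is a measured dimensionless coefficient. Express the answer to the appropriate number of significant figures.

1.386 kg + 96.6 kg = 97.986 kg; the sum is limited to 1 decimal place (3 s.f.).
Carrying full precision, 97.986 × 4.544 = 445.248384 kg; 4.544 has 4 s.f., so the result keeps min(3, 4) = 3 s.f.
Rounded to 3 significant figures: 445 kg.

445 kg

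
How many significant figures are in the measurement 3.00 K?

3

3.00: trailing zeros after a decimal point are significant.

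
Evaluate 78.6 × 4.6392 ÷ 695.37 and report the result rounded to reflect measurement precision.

78.6 × 4.6392 ÷ 695.37 = 0.524384313387…
Multiplication/division keeps the fewest significant figures: 78.6 → 3 s.f., 4.6392 → 5 s.f., 695.37 → 5 s.f.; limit is 3.
Rounded to 3 significant figures: 0.524.

0.524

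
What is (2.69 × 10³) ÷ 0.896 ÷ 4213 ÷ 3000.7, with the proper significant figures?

2.37 × 10⁻⁴

(2.69 × 10³) ÷ 0.896 ÷ 4213 ÷ 3000.7 = 0.000237481745822…
Multiplication/division keeps the fewest significant figures: 2.69 × 10³ → 3 s.f., 0.896 → 3 s.f., 4213 → 4 s.f., 3000.7 → 5 s.f.; limit is 3.
Rounded to 3 significant figures: 2.37 × 10⁻⁴.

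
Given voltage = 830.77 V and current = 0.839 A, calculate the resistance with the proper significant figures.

resistance = 830.77 V ÷ 0.839 A = 990.190703218… Ω.
830.77 has 5 significant figures; 0.839 has 3.
Division/multiplication keeps the fewest: 3 significant figures.
Rounded: 9.90 × 10² Ω.

9.90 × 10² Ω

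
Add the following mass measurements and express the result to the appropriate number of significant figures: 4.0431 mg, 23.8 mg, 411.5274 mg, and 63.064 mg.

502.4 mg

4.0431 mg + 23.8 mg + 411.5274 mg + 63.064 mg = 502.4345 mg.
Addition/subtraction keeps the fewest decimal places: 4.0431 → 4 decimal places, 23.8 → 1 decimal place, 411.5274 → 4 decimal places, 63.064 → 3 decimal places; limit is 1.
Rounded to 1 decimal place: 502.4 mg.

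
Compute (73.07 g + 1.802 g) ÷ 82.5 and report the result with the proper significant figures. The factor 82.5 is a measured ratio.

0.908 g

73.07 g + 1.802 g = 74.872 g; the sum is limited to 2 decimal places (4 s.f.).
Carrying full precision, 74.872 ÷ 82.5 = 0.907539393939… g; 82.5 has 3 s.f., so the result keeps min(4, 3) = 3 s.f.
Rounded to 3 significant figures: 0.908 g.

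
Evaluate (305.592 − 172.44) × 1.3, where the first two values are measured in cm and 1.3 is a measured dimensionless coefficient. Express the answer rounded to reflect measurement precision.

1.7 × 10^2 cm

305.592 cm − 172.44 cm = 133.152 cm; the difference is limited to 2 decimal places (5 s.f.).
Carrying full precision, 133.152 × 1.3 = 173.0976 cm; 1.3 has 2 s.f., so the result keeps min(5, 2) = 2 s.f.
Rounded to 2 significant figures: 1.7 × 10^2 cm.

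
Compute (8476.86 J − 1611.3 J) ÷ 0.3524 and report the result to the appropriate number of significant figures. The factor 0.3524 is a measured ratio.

1.948 × 10^4 J

8476.86 J − 1611.3 J = 6865.56 J; the difference is limited to 1 decimal place (5 s.f.).
Carrying full precision, 6865.56 ÷ 0.3524 = 19482.292849… J; 0.3524 has 4 s.f., so the result keeps min(5, 4) = 4 s.f.
Rounded to 4 significant figures: 1.948 × 10^4 J.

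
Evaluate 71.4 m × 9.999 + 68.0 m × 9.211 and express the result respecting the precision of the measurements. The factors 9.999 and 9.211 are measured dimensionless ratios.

1340. m

71.4 × 9.999 = 713.9286 → 714 m (3 s.f., last digit at the 10^0 place).
68.0 × 9.211 = 626.348 → 626 m (3 s.f., last digit at the 10^0 place).
Sum: 1340.2766 m; keep the coarser place, 10^0.
Result: 1340. m.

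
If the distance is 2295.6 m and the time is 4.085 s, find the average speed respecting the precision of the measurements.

average speed = 2295.6 m ÷ 4.085 s = 561.958384333… m/s.
2295.6 has 5 significant figures; 4.085 has 4.
Division/multiplication keeps the fewest: 4 significant figures.
Rounded: 5.620 × 10² m/s.

5.620 × 10² m/s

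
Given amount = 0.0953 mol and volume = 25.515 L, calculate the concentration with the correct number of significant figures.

concentration = 0.0953 mol ÷ 25.515 L = 0.00373505780913… mol/L.
0.0953 has 3 significant figures; 25.515 has 5.
Division/multiplication keeps the fewest: 3 significant figures.
Rounded: 0.00374 mol/L.

0.00374 mol/L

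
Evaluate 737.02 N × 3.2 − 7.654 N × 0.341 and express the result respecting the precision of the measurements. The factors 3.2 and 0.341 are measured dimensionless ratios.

737.02 × 3.2 = 2358.464 → 2.4 × 10³ N (2 s.f., last digit at the 10^2 place).
7.654 × 0.341 = 2.610014 → 2.61 N (3 s.f., last digit at the 10^-2 place).
Difference: 2355.853986 N; keep the coarser place, 10^2.
Result: 2.4 × 10³ N.

2.4 × 10³ N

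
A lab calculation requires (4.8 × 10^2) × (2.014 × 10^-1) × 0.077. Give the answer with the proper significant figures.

(4.8 × 10^2) × (2.014 × 10^-1) × 0.077 = 7.443744
Multiplication/division keeps the fewest significant figures: 4.8 × 10^2 → 2 s.f., 2.014 × 10^-1 → 4 s.f., 0.077 → 2 s.f.; limit is 2.
Rounded to 2 significant figures: 7.4.

7.4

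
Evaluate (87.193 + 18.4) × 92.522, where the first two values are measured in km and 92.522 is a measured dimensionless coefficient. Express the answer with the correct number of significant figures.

87.193 km + 18.4 km = 105.593 km; the sum is limited to 1 decimal place (4 s.f.).
Carrying full precision, 105.593 × 92.522 = 9769.675546 km; 92.522 has 5 s.f., so the result keeps min(4, 5) = 4 s.f.
Rounded to 4 significant figures: 9770. km.

9770. km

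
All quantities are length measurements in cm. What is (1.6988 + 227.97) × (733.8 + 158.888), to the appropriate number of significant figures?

1.6988 + 227.97 = 229.6688, limited to 2 d.p. → 5 s.f.; 733.8 + 158.888 = 892.688, limited to 1 d.p. → 4 s.f.
Carrying full precision, 229.6688 × 892.688 = 205022.581734…; keep min(5, 4) = 4 s.f.
Rounded to 4 significant figures: 2.050 × 10⁵ cm².

2.050 × 10⁵ cm²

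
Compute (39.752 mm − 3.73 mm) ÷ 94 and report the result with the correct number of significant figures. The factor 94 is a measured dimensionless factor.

0.38 mm

39.752 mm − 3.73 mm = 36.022 mm; the difference is limited to 2 decimal places (4 s.f.).
Carrying full precision, 36.022 ÷ 94 = 0.383212765957… mm; 94 has 2 s.f., so the result keeps min(4, 2) = 2 s.f.
Rounded to 2 significant figures: 0.38 mm.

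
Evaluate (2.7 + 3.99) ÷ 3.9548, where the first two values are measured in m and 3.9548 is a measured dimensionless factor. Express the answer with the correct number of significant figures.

1.7 m

2.7 m + 3.99 m = 6.69 m; the sum is limited to 1 decimal place (2 s.f.).
Carrying full precision, 6.69 ÷ 3.9548 = 1.69161525235… m; 3.9548 has 5 s.f., so the result keeps min(2, 5) = 2 s.f.
Rounded to 2 significant figures: 1.7 m.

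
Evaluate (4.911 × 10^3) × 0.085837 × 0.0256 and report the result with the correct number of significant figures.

10.8

(4.911 × 10^3) × 0.085837 × 0.0256 = 10.7915649792
Multiplication/division keeps the fewest significant figures: 4.911 × 10^3 → 4 s.f., 0.085837 → 5 s.f., 0.0256 → 3 s.f.; limit is 3.
Rounded to 3 significant figures: 10.8.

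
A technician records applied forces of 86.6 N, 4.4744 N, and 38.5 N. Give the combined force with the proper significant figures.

86.6 N + 4.4744 N + 38.5 N = 129.5744 N.
Addition/subtraction keeps the fewest decimal places: 86.6 → 1 decimal place, 4.4744 → 4 decimal places, 38.5 → 1 decimal place; limit is 1.
Rounded to 1 decimal place: 129.6 N.

129.6 N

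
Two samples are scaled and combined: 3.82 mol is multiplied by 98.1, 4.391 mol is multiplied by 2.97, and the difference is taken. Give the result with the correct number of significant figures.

362 mol

3.82 × 98.1 = 374.742 → 375 mol (3 s.f., last digit at the 10^0 place).
4.391 × 2.97 = 13.04127 → 13.0 mol (3 s.f., last digit at the 10^-1 place).
Difference: 361.70073 mol; keep the coarser place, 10^0.
Result: 362 mol.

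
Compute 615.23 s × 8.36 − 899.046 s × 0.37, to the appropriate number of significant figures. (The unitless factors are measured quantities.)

615.23 × 8.36 = 5143.3228 → 5.14 × 10^3 s (3 s.f., last digit at the 10^1 place).
899.046 × 0.37 = 332.64702 → 3.3 × 10^2 s (2 s.f., last digit at the 10^1 place).
Difference: 4810.67578 s; keep the coarser place, 10^1.
Result: 4.81 × 10^3 s.

4.81 × 10^3 s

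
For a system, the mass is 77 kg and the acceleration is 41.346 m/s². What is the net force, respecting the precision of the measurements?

3.2 × 10^3 N

net force = 77 kg × 41.346 m/s² = 3183.642 N.
77 has 2 significant figures; 41.346 has 5.
Division/multiplication keeps the fewest: 2 significant figures.
Rounded: 3.2 × 10^3 N.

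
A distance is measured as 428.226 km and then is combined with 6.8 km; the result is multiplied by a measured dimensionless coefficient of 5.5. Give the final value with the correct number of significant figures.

2.4 × 10³ km

428.226 km + 6.8 km = 435.026 km; the sum is limited to 1 decimal place (4 s.f.).
Carrying full precision, 435.026 × 5.5 = 2392.643 km; 5.5 has 2 s.f., so the result keeps min(4, 2) = 2 s.f.
Rounded to 2 significant figures: 2.4 × 10³ km.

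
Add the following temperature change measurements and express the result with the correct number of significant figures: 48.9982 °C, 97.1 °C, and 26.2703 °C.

48.9982 °C + 97.1 °C + 26.2703 °C = 172.3685 °C.
Addition/subtraction keeps the fewest decimal places: 48.9982 → 4 decimal places, 97.1 → 1 decimal place, 26.2703 → 4 decimal places; limit is 1.
Rounded to 1 decimal place: 172.4 °C.

172.4 °C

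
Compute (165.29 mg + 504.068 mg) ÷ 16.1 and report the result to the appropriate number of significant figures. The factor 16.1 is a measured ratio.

165.29 mg + 504.068 mg = 669.358 mg; the sum is limited to 2 decimal places (5 s.f.).
Carrying full precision, 669.358 ÷ 16.1 = 41.5750310559… mg; 16.1 has 3 s.f., so the result keeps min(5, 3) = 3 s.f.
Rounded to 3 significant figures: 41.6 mg.

41.6 mg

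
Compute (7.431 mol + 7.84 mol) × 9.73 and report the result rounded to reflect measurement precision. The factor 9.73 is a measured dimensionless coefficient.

7.431 mol + 7.84 mol = 15.271 mol; the sum is limited to 2 decimal places (4 s.f.).
Carrying full precision, 15.271 × 9.73 = 148.58683 mol; 9.73 has 3 s.f., so the result keeps min(4, 3) = 3 s.f.
Rounded to 3 significant figures: 149 mol.

149 mol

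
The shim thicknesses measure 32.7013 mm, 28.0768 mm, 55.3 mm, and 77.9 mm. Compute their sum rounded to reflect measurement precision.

32.7013 mm + 28.0768 mm + 55.3 mm + 77.9 mm = 193.9781 mm.
Addition/subtraction keeps the fewest decimal places: 32.7013 → 4 decimal places, 28.0768 → 4 decimal places, 55.3 → 1 decimal place, 77.9 → 1 decimal place; limit is 1.
Rounded to 1 decimal place: 194.0 mm.

194.0 mm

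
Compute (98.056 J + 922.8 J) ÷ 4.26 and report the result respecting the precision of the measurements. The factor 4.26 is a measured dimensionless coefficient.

240. J

98.056 J + 922.8 J = 1020.856 J; the sum is limited to 1 decimal place (5 s.f.).
Carrying full precision, 1020.856 ÷ 4.26 = 239.637558685… J; 4.26 has 3 s.f., so the result keeps min(5, 3) = 3 s.f.
Rounded to 3 significant figures: 240. J.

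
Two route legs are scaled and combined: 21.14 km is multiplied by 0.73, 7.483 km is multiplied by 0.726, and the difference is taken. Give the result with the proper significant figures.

10. km

21.14 × 0.73 = 15.4322 → 15 km (2 s.f., last digit at the 10^0 place).
7.483 × 0.726 = 5.432658 → 5.43 km (3 s.f., last digit at the 10^-2 place).
Difference: 9.999542 km; keep the coarser place, 10^0.
Result: 10. km.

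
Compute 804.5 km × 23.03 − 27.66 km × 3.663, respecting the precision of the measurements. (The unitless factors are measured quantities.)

1.843 × 10^4 km

804.5 × 23.03 = 18527.635 → 1.853 × 10^4 km (4 s.f., last digit at the 10^1 place).
27.66 × 3.663 = 101.31858 → 101.3 km (4 s.f., last digit at the 10^-1 place).
Difference: 18426.31642 km; keep the coarser place, 10^1.
Result: 1.843 × 10^4 km.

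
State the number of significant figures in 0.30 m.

2

0.30: leading zeros are not significant; trailing zeros after a decimal point are significant.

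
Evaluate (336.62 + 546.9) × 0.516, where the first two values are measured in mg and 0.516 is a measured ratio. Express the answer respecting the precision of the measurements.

336.62 mg + 546.9 mg = 883.52 mg; the sum is limited to 1 decimal place (4 s.f.).
Carrying full precision, 883.52 × 0.516 = 455.89632 mg; 0.516 has 3 s.f., so the result keeps min(4, 3) = 3 s.f.
Rounded to 3 significant figures: 456 mg.

456 mg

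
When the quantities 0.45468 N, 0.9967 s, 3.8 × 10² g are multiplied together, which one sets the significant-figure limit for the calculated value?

3.8 × 10² g

0.45468 N → 5 s.f.; 0.9967 s → 4 s.f.; 3.8 × 10² g → 2 s.f.
The fewest is 2 significant figures, from 3.8 × 10² g.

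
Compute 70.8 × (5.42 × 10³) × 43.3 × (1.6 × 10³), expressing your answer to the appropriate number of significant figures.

70.8 × (5.42 × 10³) × 43.3 × (1.6 × 10³) = 2.658523008 × 10^10
Multiplication/division keeps the fewest significant figures: 70.8 → 3 s.f., 5.42 × 10³ → 3 s.f., 43.3 → 3 s.f., 1.6 × 10³ → 2 s.f.; limit is 2.
Rounded to 2 significant figures: 2.7 × 10¹⁰.

2.7 × 10¹⁰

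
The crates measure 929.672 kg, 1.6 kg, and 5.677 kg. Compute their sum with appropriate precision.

929.672 kg + 1.6 kg + 5.677 kg = 936.949 kg.
Addition/subtraction keeps the fewest decimal places: 929.672 → 3 decimal places, 1.6 → 1 decimal place, 5.677 → 3 decimal places; limit is 1.
Rounded to 1 decimal place: 9.369 × 10^2 kg.

9.369 × 10^2 kg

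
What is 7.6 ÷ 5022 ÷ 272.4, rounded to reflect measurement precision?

5.6 × 10^-6

7.6 ÷ 5022 ÷ 272.4 = 0.00000555558479548…
Multiplication/division keeps the fewest significant figures: 7.6 → 2 s.f., 5022 → 4 s.f., 272.4 → 4 s.f.; limit is 2.
Rounded to 2 significant figures: 5.6 × 10^-6.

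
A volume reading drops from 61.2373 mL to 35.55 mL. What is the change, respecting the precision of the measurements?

61.2373 mL − 35.55 mL = 25.6873 mL.
Addition/subtraction keeps the fewest decimal places: 61.2373 → 4 decimal places, 35.55 → 2 decimal places; limit is 2.
Rounded to 2 decimal places: 25.69 mL.

25.69 mL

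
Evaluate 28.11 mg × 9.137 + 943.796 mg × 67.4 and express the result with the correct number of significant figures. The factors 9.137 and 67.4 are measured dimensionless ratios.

6.39 × 10⁴ mg

28.11 × 9.137 = 256.84107 → 256.8 mg (4 s.f., last digit at the 10^-1 place).
943.796 × 67.4 = 63611.8504 → 6.36 × 10⁴ mg (3 s.f., last digit at the 10^2 place).
Sum: 63868.69147 mg; keep the coarser place, 10^2.
Result: 6.39 × 10⁴ mg.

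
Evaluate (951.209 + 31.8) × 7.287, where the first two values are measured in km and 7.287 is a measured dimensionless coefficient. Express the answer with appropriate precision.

7.163 × 10³ km

951.209 km + 31.8 km = 983.009 km; the sum is limited to 1 decimal place (4 s.f.).
Carrying full precision, 983.009 × 7.287 = 7163.186583 km; 7.287 has 4 s.f., so the result keeps min(4, 4) = 4 s.f.
Rounded to 4 significant figures: 7.163 × 10³ km.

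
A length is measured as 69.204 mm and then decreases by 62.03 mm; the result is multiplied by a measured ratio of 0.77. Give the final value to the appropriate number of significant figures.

69.204 mm − 62.03 mm = 7.174 mm; the difference is limited to 2 decimal places (3 s.f.).
Carrying full precision, 7.174 × 0.77 = 5.52398 mm; 0.77 has 2 s.f., so the result keeps min(3, 2) = 2 s.f.
Rounded to 2 significant figures: 5.5 mm.

5.5 mm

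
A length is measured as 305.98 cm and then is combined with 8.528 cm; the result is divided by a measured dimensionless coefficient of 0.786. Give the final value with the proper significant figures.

400. cm

305.98 cm + 8.528 cm = 314.508 cm; the sum is limited to 2 decimal places (5 s.f.).
Carrying full precision, 314.508 ÷ 0.786 = 400.13740458… cm; 0.786 has 3 s.f., so the result keeps min(5, 3) = 3 s.f.
Rounded to 3 significant figures: 400. cm.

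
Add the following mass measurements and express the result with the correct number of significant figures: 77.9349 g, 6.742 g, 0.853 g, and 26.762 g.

112.292 g

77.9349 g + 6.742 g + 0.853 g + 26.762 g = 112.2919 g.
Addition/subtraction keeps the fewest decimal places: 77.9349 → 4 decimal places, 6.742 → 3 decimal places, 0.853 → 3 decimal places, 26.762 → 3 decimal places; limit is 3.
Rounded to 3 decimal places: 112.292 g.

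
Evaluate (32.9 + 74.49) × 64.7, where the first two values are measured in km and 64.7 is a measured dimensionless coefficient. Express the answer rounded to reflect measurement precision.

6.95 × 10³ km

32.9 km + 74.49 km = 107.39 km; the sum is limited to 1 decimal place (4 s.f.).
Carrying full precision, 107.39 × 64.7 = 6948.133 km; 64.7 has 3 s.f., so the result keeps min(4, 3) = 3 s.f.
Rounded to 3 significant figures: 6.95 × 10³ km.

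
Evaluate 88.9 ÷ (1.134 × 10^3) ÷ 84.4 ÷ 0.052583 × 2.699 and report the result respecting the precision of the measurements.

0.0477

88.9 ÷ (1.134 × 10^3) ÷ 84.4 ÷ 0.052583 × 2.699 = 0.0476764361621…
Multiplication/division keeps the fewest significant figures: 88.9 → 3 s.f., 1.134 × 10^3 → 4 s.f., 84.4 → 3 s.f., 0.052583 → 5 s.f., 2.699 → 4 s.f.; limit is 3.
Rounded to 3 significant figures: 0.0477.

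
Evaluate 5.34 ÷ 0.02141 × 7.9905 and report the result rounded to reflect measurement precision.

5.34 ÷ 0.02141 × 7.9905 = 1992.95983185…
Multiplication/division keeps the fewest significant figures: 5.34 → 3 s.f., 0.02141 → 4 s.f., 7.9905 → 5 s.f.; limit is 3.
Rounded to 3 significant figures: 1.99 × 10^3.

1.99 × 10^3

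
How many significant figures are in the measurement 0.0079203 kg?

0.0079203: leading zeros are not significant; zeros between nonzero digits are significant.

5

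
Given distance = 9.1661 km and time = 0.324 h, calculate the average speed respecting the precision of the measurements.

28.3 km/h

average speed = 9.1661 km ÷ 0.324 h = 28.2904320988… km/h.
9.1661 has 5 significant figures; 0.324 has 3.
Division/multiplication keeps the fewest: 3 significant figures.
Rounded: 28.3 km/h.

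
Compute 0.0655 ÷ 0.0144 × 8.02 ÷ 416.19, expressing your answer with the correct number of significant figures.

0.0877

0.0655 ÷ 0.0144 × 8.02 ÷ 416.19 = 0.0876519404866…
Multiplication/division keeps the fewest significant figures: 0.0655 → 3 s.f., 0.0144 → 3 s.f., 8.02 → 3 s.f., 416.19 → 5 s.f.; limit is 3.
Rounded to 3 significant figures: 0.0877.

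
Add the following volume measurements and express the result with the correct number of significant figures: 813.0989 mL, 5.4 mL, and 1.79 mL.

813.0989 mL + 5.4 mL + 1.79 mL = 820.2889 mL.
Addition/subtraction keeps the fewest decimal places: 813.0989 → 4 decimal places, 5.4 → 1 decimal place, 1.79 → 2 decimal places; limit is 1.
Rounded to 1 decimal place: 820.3 mL.

820.3 mL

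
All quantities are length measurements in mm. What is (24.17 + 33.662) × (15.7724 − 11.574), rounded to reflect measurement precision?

24.17 + 33.662 = 57.832, limited to 2 d.p. → 4 s.f.; 15.7724 − 11.574 = 4.1984, limited to 3 d.p. → 4 s.f.
Carrying full precision, 57.832 × 4.1984 = 242.8018688; keep min(4, 4) = 4 s.f.
Rounded to 4 significant figures: 242.8 mm².

242.8 mm²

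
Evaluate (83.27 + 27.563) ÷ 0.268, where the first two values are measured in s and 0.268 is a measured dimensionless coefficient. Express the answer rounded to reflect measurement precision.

4.14 × 10^2 s

83.27 s + 27.563 s = 110.833 s; the sum is limited to 2 decimal places (5 s.f.).
Carrying full precision, 110.833 ÷ 0.268 = 413.555970149… s; 0.268 has 3 s.f., so the result keeps min(5, 3) = 3 s.f.
Rounded to 3 significant figures: 4.14 × 10^2 s.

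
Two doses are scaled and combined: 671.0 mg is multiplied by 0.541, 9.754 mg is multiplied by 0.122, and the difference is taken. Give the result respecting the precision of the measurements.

3.62 × 10² mg

671.0 × 0.541 = 363.011 → 3.63 × 10² mg (3 s.f., last digit at the 10^0 place).
9.754 × 0.122 = 1.189988 → 1.19 mg (3 s.f., last digit at the 10^-2 place).
Difference: 361.821012 mg; keep the coarser place, 10^0.
Result: 3.62 × 10² mg.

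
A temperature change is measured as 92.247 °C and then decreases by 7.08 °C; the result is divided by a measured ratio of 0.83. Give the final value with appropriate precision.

1.0 × 10^2 °C

92.247 °C − 7.08 °C = 85.167 °C; the difference is limited to 2 decimal places (4 s.f.).
Carrying full precision, 85.167 ÷ 0.83 = 102.610843373… °C; 0.83 has 2 s.f., so the result keeps min(4, 2) = 2 s.f.
Rounded to 2 significant figures: 1.0 × 10^2 °C.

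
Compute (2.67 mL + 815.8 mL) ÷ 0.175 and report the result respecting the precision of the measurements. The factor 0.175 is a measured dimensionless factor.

4.68 × 10³ mL

2.67 mL + 815.8 mL = 818.47 mL; the sum is limited to 1 decimal place (4 s.f.).
Carrying full precision, 818.47 ÷ 0.175 = 4676.97142857… mL; 0.175 has 3 s.f., so the result keeps min(4, 3) = 3 s.f.
Rounded to 3 significant figures: 4.68 × 10³ mL.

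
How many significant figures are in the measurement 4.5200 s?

5

4.5200: trailing zeros after a decimal point are significant.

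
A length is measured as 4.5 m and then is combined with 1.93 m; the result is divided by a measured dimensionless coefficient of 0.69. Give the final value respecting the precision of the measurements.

4.5 m + 1.93 m = 6.43 m; the sum is limited to 1 decimal place (2 s.f.).
Carrying full precision, 6.43 ÷ 0.69 = 9.31884057971… m; 0.69 has 2 s.f., so the result keeps min(2, 2) = 2 s.f.
Rounded to 2 significant figures: 9.3 m.

9.3 m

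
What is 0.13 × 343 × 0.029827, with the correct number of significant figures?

0.13 × 343 × 0.029827 = 1.32998593
Multiplication/division keeps the fewest significant figures: 0.13 → 2 s.f., 343 → 3 s.f., 0.029827 → 5 s.f.; limit is 2.
Rounded to 2 significant figures: 1.3.

1.3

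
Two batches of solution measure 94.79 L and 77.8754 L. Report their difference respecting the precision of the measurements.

94.79 L − 77.8754 L = 16.9146 L.
Addition/subtraction keeps the fewest decimal places: 94.79 → 2 decimal places, 77.8754 → 4 decimal places; limit is 2.
Rounded to 2 decimal places: 16.91 L.

16.91 L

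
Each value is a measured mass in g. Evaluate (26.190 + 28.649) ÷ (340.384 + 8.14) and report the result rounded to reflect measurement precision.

0.15735

26.190 + 28.649 = 54.839, limited to 3 d.p. → 5 s.f.; 340.384 + 8.14 = 348.524, limited to 2 d.p. → 5 s.f.
Carrying full precision, 54.839 ÷ 348.524 = 0.157346409429…; keep min(5, 5) = 5 s.f.
Rounded to 5 significant figures: 0.15735.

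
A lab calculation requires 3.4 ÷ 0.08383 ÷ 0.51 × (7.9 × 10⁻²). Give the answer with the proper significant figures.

3.4 ÷ 0.08383 ÷ 0.51 × (7.9 × 10⁻²) = 6.28255596644…
Multiplication/division keeps the fewest significant figures: 3.4 → 2 s.f., 0.08383 → 4 s.f., 0.51 → 2 s.f., 7.9 × 10⁻² → 2 s.f.; limit is 2.
Rounded to 2 significant figures: 6.3.

6.3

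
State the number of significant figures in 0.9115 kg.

0.9115: leading zeros are not significant.

4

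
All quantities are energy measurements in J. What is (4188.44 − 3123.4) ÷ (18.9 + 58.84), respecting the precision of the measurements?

4188.44 − 3123.4 = 1065.04, limited to 1 d.p. → 5 s.f.; 18.9 + 58.84 = 77.74, limited to 1 d.p. → 3 s.f.
Carrying full precision, 1065.04 ÷ 77.74 = 13.7000257268…; keep min(5, 3) = 3 s.f.
Rounded to 3 significant figures: 13.7.

13.7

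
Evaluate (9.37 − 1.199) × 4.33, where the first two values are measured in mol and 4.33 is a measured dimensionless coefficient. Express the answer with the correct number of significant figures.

35.4 mol

9.37 mol − 1.199 mol = 8.171 mol; the difference is limited to 2 decimal places (3 s.f.).
Carrying full precision, 8.171 × 4.33 = 35.38043 mol; 4.33 has 3 s.f., so the result keeps min(3, 3) = 3 s.f.
Rounded to 3 significant figures: 35.4 mol.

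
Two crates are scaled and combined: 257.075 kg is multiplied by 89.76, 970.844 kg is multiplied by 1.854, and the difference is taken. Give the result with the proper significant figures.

2.128 × 10⁴ kg

257.075 × 89.76 = 23075.052 → 2.308 × 10⁴ kg (4 s.f., last digit at the 10^1 place).
970.844 × 1.854 = 1799.944776 → 1.800 × 10³ kg (4 s.f., last digit at the 10^0 place).
Difference: 21275.107224 kg; keep the coarser place, 10^1.
Result: 2.128 × 10⁴ kg.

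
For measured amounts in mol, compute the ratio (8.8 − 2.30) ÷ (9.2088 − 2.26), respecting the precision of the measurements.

0.94

8.8 − 2.30 = 6.50, limited to 1 d.p. → 2 s.f.; 9.2088 − 2.26 = 6.9488, limited to 2 d.p. → 3 s.f.
Carrying full precision, 6.50 ÷ 6.9488 = 0.935413308773…; keep min(2, 3) = 2 s.f.
Rounded to 2 significant figures: 0.94.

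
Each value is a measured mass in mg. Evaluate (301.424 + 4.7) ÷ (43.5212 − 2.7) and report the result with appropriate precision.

7.50

301.424 + 4.7 = 306.124, limited to 1 d.p. → 4 s.f.; 43.5212 − 2.7 = 40.8212, limited to 1 d.p. → 3 s.f.
Carrying full precision, 306.124 ÷ 40.8212 = 7.49914260237…; keep min(4, 3) = 3 s.f.
Rounded to 3 significant figures: 7.50.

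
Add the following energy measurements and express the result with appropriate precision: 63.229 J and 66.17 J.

1.2940 × 10² J

63.229 J + 66.17 J = 129.399 J.
Addition/subtraction keeps the fewest decimal places: 63.229 → 3 decimal places, 66.17 → 2 decimal places; limit is 2.
Rounded to 2 decimal places: 1.2940 × 10² J.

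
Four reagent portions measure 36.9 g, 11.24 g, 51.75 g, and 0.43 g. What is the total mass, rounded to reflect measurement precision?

36.9 g + 11.24 g + 51.75 g + 0.43 g = 100.32 g.
Addition/subtraction keeps the fewest decimal places: 36.9 → 1 decimal place, 11.24 → 2 decimal places, 51.75 → 2 decimal places, 0.43 → 2 decimal places; limit is 1.
Rounded to 1 decimal place: 100.3 g.

100.3 g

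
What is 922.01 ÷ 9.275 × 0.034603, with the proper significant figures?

3.440

922.01 ÷ 9.275 × 0.034603 = 3.43981800863…
Multiplication/division keeps the fewest significant figures: 922.01 → 5 s.f., 9.275 → 4 s.f., 0.034603 → 5 s.f.; limit is 4.
Rounded to 4 significant figures: 3.440.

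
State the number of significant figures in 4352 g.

4352: every digit is nonzero and significant.

4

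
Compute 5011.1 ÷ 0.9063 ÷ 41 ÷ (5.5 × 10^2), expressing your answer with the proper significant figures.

0.25

5011.1 ÷ 0.9063 ÷ 41 ÷ (5.5 × 10^2) = 0.245196656173…
Multiplication/division keeps the fewest significant figures: 5011.1 → 5 s.f., 0.9063 → 4 s.f., 41 → 2 s.f., 5.5 × 10^2 → 2 s.f.; limit is 2.
Rounded to 2 significant figures: 0.25.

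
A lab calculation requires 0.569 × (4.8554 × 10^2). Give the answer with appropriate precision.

0.569 × (4.8554 × 10^2) = 276.27226
Multiplication/division keeps the fewest significant figures: 0.569 → 3 s.f., 4.8554 × 10^2 → 5 s.f.; limit is 3.
Rounded to 3 significant figures: 276.

276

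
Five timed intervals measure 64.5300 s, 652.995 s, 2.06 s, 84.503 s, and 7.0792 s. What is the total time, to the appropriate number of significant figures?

64.5300 s + 652.995 s + 2.06 s + 84.503 s + 7.0792 s = 811.1672 s.
Addition/subtraction keeps the fewest decimal places: 64.5300 → 4 decimal places, 652.995 → 3 decimal places, 2.06 → 2 decimal places, 84.503 → 3 decimal places, 7.0792 → 4 decimal places; limit is 2.
Rounded to 2 decimal places: 811.17 s.

811.17 s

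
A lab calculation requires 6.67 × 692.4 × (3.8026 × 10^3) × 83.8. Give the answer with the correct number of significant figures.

1.47 × 10^9

6.67 × 692.4 × (3.8026 × 10^3) × 83.8 = 1.47166023647 × 10^9…
Multiplication/division keeps the fewest significant figures: 6.67 → 3 s.f., 692.4 → 4 s.f., 3.8026 × 10^3 → 5 s.f., 83.8 → 3 s.f.; limit is 3.
Rounded to 3 significant figures: 1.47 × 10^9.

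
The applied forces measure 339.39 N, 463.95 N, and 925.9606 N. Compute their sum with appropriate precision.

1729.30 N

339.39 N + 463.95 N + 925.9606 N = 1729.3006 N.
Addition/subtraction keeps the fewest decimal places: 339.39 → 2 decimal places, 463.95 → 2 decimal places, 925.9606 → 4 decimal places; limit is 2.
Rounded to 2 decimal places: 1729.30 N.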